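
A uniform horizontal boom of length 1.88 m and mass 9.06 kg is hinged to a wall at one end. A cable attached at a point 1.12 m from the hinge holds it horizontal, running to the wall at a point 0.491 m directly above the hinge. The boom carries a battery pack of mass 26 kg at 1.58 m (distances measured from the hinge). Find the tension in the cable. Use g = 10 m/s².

Choose the hinge as the axis so the unknown hinge reaction has zero arm there.
Beam weight: 9.06 × 10 = 90.6 N down at 0.94 m → arm 0.94 m, τ = 90.6 × 0.94 = 85.16 N·m clockwise.
Battery pack: 26 × 10 = 260 N down at 1.58 m → arm 1.58 m, τ = 260 × 1.58 = 410.8 N·m clockwise.
Total clockwise load moment = 496 N·m.
The cable tension T acts at 1.12 m; only its component perpendicular to the boom, T sinθ, produces torque. sinθ = h/√(h²+d²) = 0.491/√(0.491²+1.12²) = 0.4015.
Balancing moments: T × 1.12 × 0.4015 = 496, giving T = 496 / 0.4497 = 1100 N.

T ≈ 1100 N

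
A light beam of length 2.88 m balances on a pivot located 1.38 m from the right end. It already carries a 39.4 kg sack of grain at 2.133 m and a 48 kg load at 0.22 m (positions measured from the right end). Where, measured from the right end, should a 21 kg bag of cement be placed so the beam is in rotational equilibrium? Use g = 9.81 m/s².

x ≈ 2.62 m from the right end

Taking torques about the pivot (at 1.38 m from the right end):
Sack of grain: 39.4 × 9.81 = 386.5 N down at 2.133 m → arm 0.753 m, τ = 386.5 × 0.753 = 291 N·m counterclockwise.
Load: 48 × 9.81 = 470.9 N down at 0.22 m → arm 1.16 m, τ = 470.9 × 1.16 = 546.2 N·m clockwise.
Net moment of existing loads = 255.2 N·m clockwise.
The bag of cement weighs 21 × 9.81 = 206 N and must supply an equal counterclockwise moment, so its lever arm about the pivot is 255.2 / 206 = 1.24 m.
That puts it at 1.38 + 1.24 = 2.62 m from the right end.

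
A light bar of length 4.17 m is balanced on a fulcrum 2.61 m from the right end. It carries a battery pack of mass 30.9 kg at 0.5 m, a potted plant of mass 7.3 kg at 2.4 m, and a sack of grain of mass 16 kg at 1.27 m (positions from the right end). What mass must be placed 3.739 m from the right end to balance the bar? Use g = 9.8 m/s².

About the fulcrum (at 2.61 m from the right end):
Battery pack: 30.9 × 9.8 = 302.8 N down at 0.5 m → arm 2.11 m, τ = 302.8 × 2.11 = 638.9 N·m clockwise.
Potted plant: 7.3 × 9.8 = 71.54 N down at 2.4 m → arm 0.21 m, τ = 71.54 × 0.21 = 15.02 N·m clockwise.
Sack of grain: 16 × 9.8 = 156.8 N down at 1.27 m → arm 1.34 m, τ = 156.8 × 1.34 = 210.1 N·m clockwise.
Net moment of known loads = 864 N·m clockwise.
An unknown mass m at 3.739 m has arm 1.129 m; its moment is m·g·1.129 counterclockwise.
Στ = 0 ⇒ m × 9.8 × 1.129 = 864 ⇒ m = 864 / (9.8 × 1.129) = 78.1 kg.

m ≈ 78.1 kg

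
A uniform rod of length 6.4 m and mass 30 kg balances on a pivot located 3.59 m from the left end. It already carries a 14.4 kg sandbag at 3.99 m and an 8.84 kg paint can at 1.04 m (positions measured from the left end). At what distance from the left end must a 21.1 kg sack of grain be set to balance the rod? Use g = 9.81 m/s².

x ≈ 4.94 m from the left end

Sum moments about the pivot (at 3.59 m from the left end) (the support reaction has zero arm there).
Beam weight: 30 × 9.81 = 294.3 N down at 3.2 m → arm 0.39 m, τ = 294.3 × 0.39 = 114.8 N·m counterclockwise.
Sandbag: 14.4 × 9.81 = 141.3 N down at 3.99 m → arm 0.4 m, τ = 141.3 × 0.4 = 56.52 N·m clockwise.
Paint can: 8.84 × 9.81 = 86.72 N down at 1.04 m → arm 2.55 m, τ = 86.72 × 2.55 = 221.1 N·m counterclockwise.
Net moment of existing loads = 279.4 N·m counterclockwise.
The sack of grain weighs 21.1 × 9.81 = 207 N and must supply an equal clockwise moment, so its lever arm about the pivot is 279.4 / 207 = 1.35 m.
That puts it at 3.59 + 1.35 = 4.94 m from the left end.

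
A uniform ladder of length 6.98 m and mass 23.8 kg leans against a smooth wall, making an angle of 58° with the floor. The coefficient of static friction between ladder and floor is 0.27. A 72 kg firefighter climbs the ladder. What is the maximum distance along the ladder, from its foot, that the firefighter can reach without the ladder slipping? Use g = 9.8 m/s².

d ≈ 2.86 m

Sum moments about the foot of the ladder (the floor normal and friction both act there and drop out).
Ladder weight 23.8×9.8 = 233.2 N acts at 3.49 m along the ladder; its horizontal arm is 3.49·cos58° = 1.849 m → τ = 431.2 N·m clockwise.
Firefighter weight 72×9.8 = 705.6 N at distance d → arm d·cos58° → τ = 705.6·d·0.5299 clockwise.
Wall normal N at the top has arm L sinθ = 5.919 m counterclockwise, so Στ = 0 gives N·5.919 = 431.2 + 373.9·d.
ΣFy = 0 ⇒ N_floor = 938.8 N, so the maximum friction is μ_s·N_floor = 0.27×938.8 = 253.5 N. ΣFx = 0 ⇒ N_wall = f, so at the slipping point N = 253.5 N.
Substituting: 253.5×5.919 = 431.2 + 373.9·d ⇒ d = (1500 − 431.2) / 373.9 = 2.86 m.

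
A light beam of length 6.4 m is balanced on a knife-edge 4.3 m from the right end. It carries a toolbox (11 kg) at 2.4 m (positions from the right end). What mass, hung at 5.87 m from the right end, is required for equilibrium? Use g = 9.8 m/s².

Taking torques about the knife-edge (at 4.3 m from the right end):
Toolbox: 11 × 9.8 = 107.8 N down at 2.4 m → arm 1.9 m, τ = 107.8 × 1.9 = 204.8 N·m clockwise.
Net moment of known loads = 204.8 N·m clockwise.
An unknown mass m at 5.87 m has arm 1.57 m; its moment is m·g·1.57 counterclockwise.
For rotational equilibrium, m × 9.8 × 1.57 = 204.8, so m = 204.8 / (9.8 × 1.57) = 13.3 kg.

m ≈ 13.3 kg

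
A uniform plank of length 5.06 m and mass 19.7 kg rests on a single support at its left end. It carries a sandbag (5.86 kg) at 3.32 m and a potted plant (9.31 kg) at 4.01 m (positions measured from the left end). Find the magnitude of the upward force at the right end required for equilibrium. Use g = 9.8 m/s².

F ≈ 207 N

Taking torques about the left end:
Beam weight: 19.7 × 9.8 = 193.1 N down at 2.53 m → arm 2.53 m, τ = 193.1 × 2.53 = 488.5 N·m clockwise.
Sandbag: 5.86 × 9.8 = 57.43 N down at 3.32 m → arm 3.32 m, τ = 57.43 × 3.32 = 190.7 N·m clockwise.
Potted plant: 9.31 × 9.8 = 91.24 N down at 4.01 m → arm 4.01 m, τ = 91.24 × 4.01 = 365.9 N·m clockwise.
Net moment of the loads = 1045 N·m clockwise.
The upward force F acts at the right end, arm 5.06 m, giving F × 5.06 counterclockwise.
Setting net torque to zero: F × 5.06 = 1045 → F = 1045 / 5.06 = 207 N.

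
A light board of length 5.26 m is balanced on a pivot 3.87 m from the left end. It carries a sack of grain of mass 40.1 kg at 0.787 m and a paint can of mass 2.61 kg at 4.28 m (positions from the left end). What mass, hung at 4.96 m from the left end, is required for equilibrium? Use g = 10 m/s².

About the pivot (at 3.87 m from the left end):
Sack of grain: 40.1 × 10 = 401 N down at 0.787 m → arm 3.083 m, τ = 401 × 3.083 = 1236 N·m counterclockwise.
Paint can: 2.61 × 10 = 26.1 N down at 4.28 m → arm 0.41 m, τ = 26.1 × 0.41 = 10.7 N·m clockwise.
Net moment of known loads = 1225 N·m counterclockwise.
An unknown mass m at 4.96 m has arm 1.09 m; its moment is m·g·1.09 clockwise.
Balancing moments: m × 10 × 1.09 = 1225, giving m = 1225 / (10 × 1.09) = 112 kg.

m ≈ 112 kg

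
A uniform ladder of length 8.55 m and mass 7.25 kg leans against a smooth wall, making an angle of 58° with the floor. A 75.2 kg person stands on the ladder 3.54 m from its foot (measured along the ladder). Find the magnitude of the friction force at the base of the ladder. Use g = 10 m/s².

f ≈ 217 N

About the foot of the ladder:
Ladder weight 7.25×10 = 72.5 N acts at 4.275 m along the ladder; its horizontal arm is 4.275·cos58° = 2.265 m → τ = 164.2 N·m clockwise.
Person: 75.2×10 = 752 N at 3.54 m → arm 1.876 m → τ = 1411 N·m clockwise.
Wall normal N acts horizontally at the top; its moment arm is the height L sinθ = 8.55·sin58° = 7.251 m, counterclockwise.
Στ = 0 ⇒ N × 7.251 = 1575 ⇒ N = 217 N.
ΣFx = 0: friction at the foot balances the wall's push, so f = N_wall = 217 N.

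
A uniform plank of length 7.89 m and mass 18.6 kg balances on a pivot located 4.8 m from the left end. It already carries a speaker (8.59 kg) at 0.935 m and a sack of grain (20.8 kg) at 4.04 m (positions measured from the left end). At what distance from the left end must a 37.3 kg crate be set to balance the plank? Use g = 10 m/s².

x ≈ 6.54 m from the left end

Choose the pivot (at 4.8 m from the left end) as the axis so the support reaction has zero arm there.
Beam weight: 18.6 × 10 = 186 N down at 3.945 m → arm 0.855 m, τ = 186 × 0.855 = 159 N·m counterclockwise.
Speaker: 8.59 × 10 = 85.9 N down at 0.935 m → arm 3.865 m, τ = 85.9 × 3.865 = 332 N·m counterclockwise.
Sack of grain: 20.8 × 10 = 208 N down at 4.04 m → arm 0.76 m, τ = 208 × 0.76 = 158.1 N·m counterclockwise.
Net moment of existing loads = 649.1 N·m counterclockwise.
The crate weighs 37.3 × 10 = 373 N and must supply an equal clockwise moment, so its lever arm about the pivot is 649.1 / 373 = 1.74 m.
That puts it at 4.8 + 1.74 = 6.54 m from the left end.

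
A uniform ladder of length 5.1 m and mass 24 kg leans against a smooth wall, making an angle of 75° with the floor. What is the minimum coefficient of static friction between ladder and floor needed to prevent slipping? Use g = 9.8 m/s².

Choose the foot of the ladder as the axis so the floor normal and friction both act there and drop out.
Ladder weight 24×9.8 = 235.2 N acts at 2.55 m along the ladder; its horizontal arm is 2.55·cos75° = 0.66 m → τ = 155.2 N·m clockwise.
Wall normal N acts horizontally at the top; its moment arm is the height L sinθ = 5.1·sin75° = 4.926 m, counterclockwise.
For rotational equilibrium, N × 4.926 = 155.2, so N = 31.51 N.
ΣFx = 0 ⇒ f = N_wall = 31.51 N. ΣFy = 0 ⇒ N_floor = 235.2 N.
μ_min = f / N_floor = 31.51 / 235.2 = 0.134.

μ_min ≈ 0.134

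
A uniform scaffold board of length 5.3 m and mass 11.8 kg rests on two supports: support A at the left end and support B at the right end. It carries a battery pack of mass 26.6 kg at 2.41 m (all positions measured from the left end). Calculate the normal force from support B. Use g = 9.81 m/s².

Sum moments about support A (its reaction then has zero moment arm).
Beam weight: 11.8 × 9.81 = 115.8 N down at 2.65 m → arm 2.65 m, τ = 115.8 × 2.65 = 306.9 N·m clockwise.
Battery pack: 26.6 × 9.81 = 260.9 N down at 2.41 m → arm 2.41 m, τ = 260.9 × 2.41 = 628.8 N·m clockwise.
Net load moment about support A = 935.7 N·m clockwise.
Reaction R at support B is upward at 5.3 m, arm 5.3 m → moment R × 5.3 counterclockwise.
For rotational equilibrium, R × 5.3 = 935.7, so R = 177 N.

R_B ≈ 177 N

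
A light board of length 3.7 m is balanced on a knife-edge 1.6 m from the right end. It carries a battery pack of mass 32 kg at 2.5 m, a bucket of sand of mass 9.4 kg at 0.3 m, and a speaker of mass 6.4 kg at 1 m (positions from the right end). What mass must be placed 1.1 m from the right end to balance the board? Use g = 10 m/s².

About the knife-edge (at 1.6 m from the right end):
Battery pack: 32 × 10 = 320 N down at 2.5 m → arm 0.9 m, τ = 320 × 0.9 = 288 N·m counterclockwise.
Bucket of sand: 9.4 × 10 = 94 N down at 0.3 m → arm 1.3 m, τ = 94 × 1.3 = 122.2 N·m clockwise.
Speaker: 6.4 × 10 = 64 N down at 1 m → arm 0.6 m, τ = 64 × 0.6 = 38.4 N·m clockwise.
Net moment of known loads = 127.4 N·m counterclockwise.
An unknown mass m at 1.1 m has arm 0.5 m; its moment is m·g·0.5 clockwise.
Setting net torque to zero: m × 10 × 0.5 = 127.4 → m = 127.4 / (10 × 0.5) = 25.5 kg.

m ≈ 25.5 kg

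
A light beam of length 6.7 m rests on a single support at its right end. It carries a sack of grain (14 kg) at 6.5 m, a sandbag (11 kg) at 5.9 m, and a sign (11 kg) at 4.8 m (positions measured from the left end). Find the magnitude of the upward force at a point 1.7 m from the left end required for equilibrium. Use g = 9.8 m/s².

Take moments about the right end.
Sack of grain: 14 × 9.8 = 137.2 N down at 6.5 m → arm 0.2 m, τ = 137.2 × 0.2 = 27.44 N·m counterclockwise.
Sandbag: 11 × 9.8 = 107.8 N down at 5.9 m → arm 0.8 m, τ = 107.8 × 0.8 = 86.24 N·m counterclockwise.
Sign: 11 × 9.8 = 107.8 N down at 4.8 m → arm 1.9 m, τ = 107.8 × 1.9 = 204.8 N·m counterclockwise.
Net moment of the loads = 318.5 N·m counterclockwise.
The upward force F acts at a point 1.7 m from the left end, arm 5 m, giving F × 5 clockwise.
Στ = 0 ⇒ F × 5 = 318.5 ⇒ F = 318.5 / 5 = 63.7 N.

F ≈ 63.7 N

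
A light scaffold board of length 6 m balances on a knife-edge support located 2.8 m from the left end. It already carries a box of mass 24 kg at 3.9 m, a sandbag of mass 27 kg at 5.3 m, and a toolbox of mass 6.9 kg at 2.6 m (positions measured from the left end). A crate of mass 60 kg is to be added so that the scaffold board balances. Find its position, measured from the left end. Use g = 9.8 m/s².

x ≈ 1.26 m from the left end

Take moments about the knife-edge support (at 2.8 m from the left end).
Box: 24 × 9.8 = 235.2 N down at 3.9 m → arm 1.1 m, τ = 235.2 × 1.1 = 258.7 N·m clockwise.
Sandbag: 27 × 9.8 = 264.6 N down at 5.3 m → arm 2.5 m, τ = 264.6 × 2.5 = 661.5 N·m clockwise.
Toolbox: 6.9 × 9.8 = 67.62 N down at 2.6 m → arm 0.2 m, τ = 67.62 × 0.2 = 13.52 N·m counterclockwise.
Net moment of existing loads = 906.7 N·m clockwise.
The crate weighs 60 × 9.8 = 588 N and must supply an equal counterclockwise moment, so its lever arm about the knife-edge support is 906.7 / 588 = 1.54 m.
That puts it at 2.8 − 1.54 = 1.26 m from the left end.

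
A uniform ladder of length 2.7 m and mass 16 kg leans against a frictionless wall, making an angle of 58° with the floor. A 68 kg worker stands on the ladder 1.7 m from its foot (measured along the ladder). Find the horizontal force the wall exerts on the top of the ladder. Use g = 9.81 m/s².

About the foot of the ladder:
Ladder weight 16×9.81 = 157 N acts at 1.35 m along the ladder; its horizontal arm is 1.35·cos58° = 0.7154 m → τ = 112.3 N·m clockwise.
Worker: 68×9.81 = 667.1 N at 1.7 m → arm 0.9009 m → τ = 601 N·m clockwise.
Wall normal N acts horizontally at the top; its moment arm is the height L sinθ = 2.7·sin58° = 2.29 m, counterclockwise.
Στ = 0 ⇒ N × 2.29 = 713.3 ⇒ N = 311 N.

N_wall ≈ 311 N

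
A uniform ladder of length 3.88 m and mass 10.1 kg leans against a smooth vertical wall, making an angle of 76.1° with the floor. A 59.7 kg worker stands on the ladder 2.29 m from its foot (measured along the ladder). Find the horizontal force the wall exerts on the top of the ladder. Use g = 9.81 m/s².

Taking torques about the foot of the ladder:
Ladder weight 10.1×9.81 = 99.08 N acts at 1.94 m along the ladder; its horizontal arm is 1.94·cos76.1° = 0.466 m → τ = 46.17 N·m clockwise.
Worker: 59.7×9.81 = 585.7 N at 2.29 m → arm 0.5501 m → τ = 322.2 N·m clockwise.
Wall normal N acts horizontally at the top; its moment arm is the height L sinθ = 3.88·sin76.1° = 3.766 m, counterclockwise.
Στ = 0 ⇒ N × 3.766 = 368.4 ⇒ N = 97.8 N.

N_wall ≈ 97.8 N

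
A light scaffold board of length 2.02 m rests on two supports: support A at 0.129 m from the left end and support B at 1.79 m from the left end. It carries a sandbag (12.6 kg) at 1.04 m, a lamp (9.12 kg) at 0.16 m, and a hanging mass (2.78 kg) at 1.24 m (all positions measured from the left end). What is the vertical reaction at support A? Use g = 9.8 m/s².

R_A ≈ 152 N

About support B:
Sandbag: 12.6 × 9.8 = 123.5 N down at 1.04 m → arm 0.75 m, τ = 123.5 × 0.75 = 92.62 N·m counterclockwise.
Lamp: 9.12 × 9.8 = 89.38 N down at 0.16 m → arm 1.63 m, τ = 89.38 × 1.63 = 145.7 N·m counterclockwise.
Hanging mass: 2.78 × 9.8 = 27.24 N down at 1.24 m → arm 0.55 m, τ = 27.24 × 0.55 = 14.98 N·m counterclockwise.
Net load moment about support B = 253.3 N·m counterclockwise.
Reaction R at support A is upward at 0.129 m, arm 1.661 m → moment R × 1.661 clockwise.
For rotational equilibrium, R × 1.661 = 253.3, so R = 152 N.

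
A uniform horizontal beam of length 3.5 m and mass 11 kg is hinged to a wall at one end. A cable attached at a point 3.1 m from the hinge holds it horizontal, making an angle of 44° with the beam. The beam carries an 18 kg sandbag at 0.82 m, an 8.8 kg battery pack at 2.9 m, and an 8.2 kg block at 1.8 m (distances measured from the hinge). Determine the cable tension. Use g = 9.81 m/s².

Sum moments about the hinge (the unknown hinge reaction has zero arm there).
Beam weight: 11 × 9.81 = 107.9 N down at 1.75 m → arm 1.75 m, τ = 107.9 × 1.75 = 188.8 N·m clockwise.
Sandbag: 18 × 9.81 = 176.6 N down at 0.82 m → arm 0.82 m, τ = 176.6 × 0.82 = 144.8 N·m clockwise.
Battery pack: 8.8 × 9.81 = 86.33 N down at 2.9 m → arm 2.9 m, τ = 86.33 × 2.9 = 250.4 N·m clockwise.
Block: 8.2 × 9.81 = 80.44 N down at 1.8 m → arm 1.8 m, τ = 80.44 × 1.8 = 144.8 N·m clockwise.
Total clockwise load moment = 728.8 N·m.
The cable tension T acts at 3.1 m; only its component perpendicular to the beam, T sinθ, produces torque. sin 44° = 0.6947.
Setting net torque to zero: T × 3.1 × 0.6947 = 728.8 → T = 728.8 / 2.154 = 338 N.

T ≈ 338 N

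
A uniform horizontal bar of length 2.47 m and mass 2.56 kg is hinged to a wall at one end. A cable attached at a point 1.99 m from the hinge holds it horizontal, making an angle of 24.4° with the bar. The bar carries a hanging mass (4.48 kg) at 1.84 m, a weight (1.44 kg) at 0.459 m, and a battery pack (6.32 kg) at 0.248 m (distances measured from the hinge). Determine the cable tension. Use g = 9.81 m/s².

T ≈ 163 N

Taking torques about the hinge:
Beam weight: 2.56 × 9.81 = 25.11 N down at 1.235 m → arm 1.235 m, τ = 25.11 × 1.235 = 31.01 N·m clockwise.
Hanging mass: 4.48 × 9.81 = 43.95 N down at 1.84 m → arm 1.84 m, τ = 43.95 × 1.84 = 80.87 N·m clockwise.
Weight: 1.44 × 9.81 = 14.13 N down at 0.459 m → arm 0.459 m, τ = 14.13 × 0.459 = 6.486 N·m clockwise.
Battery pack: 6.32 × 9.81 = 62 N down at 0.248 m → arm 0.248 m, τ = 62 × 0.248 = 15.38 N·m clockwise.
Total clockwise load moment = 133.7 N·m.
The cable tension T acts at 1.99 m; only its component perpendicular to the bar, T sinθ, produces torque. sin 24.4° = 0.4131.
Balancing moments: T × 1.99 × 0.4131 = 133.7, giving T = 133.7 / 0.8221 = 163 N.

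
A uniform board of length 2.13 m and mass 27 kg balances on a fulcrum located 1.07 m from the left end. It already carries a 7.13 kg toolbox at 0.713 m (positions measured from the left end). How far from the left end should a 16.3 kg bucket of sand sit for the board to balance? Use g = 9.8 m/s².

Sum moments about the fulcrum (at 1.07 m from the left end) (the support reaction has zero arm there).
Beam weight: 27 × 9.8 = 264.6 N down at 1.065 m → arm 0.005 m, τ = 264.6 × 0.005 = 1.323 N·m counterclockwise.
Toolbox: 7.13 × 9.8 = 69.87 N down at 0.713 m → arm 0.357 m, τ = 69.87 × 0.357 = 24.94 N·m counterclockwise.
Net moment of existing loads = 26.26 N·m counterclockwise.
The bucket of sand weighs 16.3 × 9.8 = 159.7 N and must supply an equal clockwise moment, so its lever arm about the fulcrum is 26.26 / 159.7 = 0.164 m.
That puts it at 1.07 + 0.164 = 1.23 m from the left end.

x ≈ 1.23 m from the left end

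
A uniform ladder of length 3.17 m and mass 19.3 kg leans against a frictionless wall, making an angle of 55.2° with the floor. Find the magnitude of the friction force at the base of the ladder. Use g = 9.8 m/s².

Choose the foot of the ladder as the axis so the floor normal and friction both act there and drop out.
Ladder weight 19.3×9.8 = 189.1 N acts at 1.585 m along the ladder; its horizontal arm is 1.585·cos55.2° = 0.9046 m → τ = 171.1 N·m clockwise.
Wall normal N acts horizontally at the top; its moment arm is the height L sinθ = 3.17·sin55.2° = 2.603 m, counterclockwise.
Setting net torque to zero: N × 2.603 = 171.1 → N = 65.7 N.
ΣFx = 0: friction at the foot balances the wall's push, so f = N_wall = 65.7 N.

f ≈ 65.7 N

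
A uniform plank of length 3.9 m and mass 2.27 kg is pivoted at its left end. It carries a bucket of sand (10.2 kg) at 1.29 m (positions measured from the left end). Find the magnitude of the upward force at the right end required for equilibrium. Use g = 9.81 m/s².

Choose the left end as the axis so the unknown pivot reaction has zero arm there.
Beam weight: 2.27 × 9.81 = 22.27 N down at 1.95 m → arm 1.95 m, τ = 22.27 × 1.95 = 43.43 N·m clockwise.
Bucket of sand: 10.2 × 9.81 = 100.1 N down at 1.29 m → arm 1.29 m, τ = 100.1 × 1.29 = 129.1 N·m clockwise.
Net moment of the loads = 172.5 N·m clockwise.
The upward force F acts at the right end, arm 3.9 m, giving F × 3.9 counterclockwise.
Setting net torque to zero: F × 3.9 = 172.5 → F = 172.5 / 3.9 = 44.2 N.

F ≈ 44.2 N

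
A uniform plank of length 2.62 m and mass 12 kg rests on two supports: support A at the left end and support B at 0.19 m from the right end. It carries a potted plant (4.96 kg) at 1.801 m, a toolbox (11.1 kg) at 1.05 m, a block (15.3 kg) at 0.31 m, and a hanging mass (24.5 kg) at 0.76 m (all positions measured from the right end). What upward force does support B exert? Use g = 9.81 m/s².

R_B ≈ 477 N

Take moments about support A.
Beam weight: 12 × 9.81 = 117.7 N down at 1.31 m → arm 1.31 m, τ = 117.7 × 1.31 = 154.2 N·m clockwise.
Potted plant: 4.96 × 9.81 = 48.66 N down at 1.801 m → arm 0.819 m, τ = 48.66 × 0.819 = 39.85 N·m clockwise.
Toolbox: 11.1 × 9.81 = 108.9 N down at 1.05 m → arm 1.57 m, τ = 108.9 × 1.57 = 171 N·m clockwise.
Block: 15.3 × 9.81 = 150.1 N down at 0.31 m → arm 2.31 m, τ = 150.1 × 2.31 = 346.7 N·m clockwise.
Hanging mass: 24.5 × 9.81 = 240.3 N down at 0.76 m → arm 1.86 m, τ = 240.3 × 1.86 = 447 N·m clockwise.
Net load moment about support A = 1159 N·m clockwise.
Reaction R at support B is upward at 0.19 m, arm 2.43 m → moment R × 2.43 counterclockwise.
For rotational equilibrium, R × 2.43 = 1159, so R = 477 N.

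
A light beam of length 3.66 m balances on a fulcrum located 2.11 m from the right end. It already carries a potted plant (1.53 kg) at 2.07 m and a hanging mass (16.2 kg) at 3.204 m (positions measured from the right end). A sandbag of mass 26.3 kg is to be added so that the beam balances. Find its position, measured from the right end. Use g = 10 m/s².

x ≈ 1.44 m from the right end

Taking torques about the fulcrum (at 2.11 m from the right end):
Potted plant: 1.53 × 10 = 15.3 N down at 2.07 m → arm 0.04 m, τ = 15.3 × 0.04 = 0.612 N·m clockwise.
Hanging mass: 16.2 × 10 = 162 N down at 3.204 m → arm 1.094 m, τ = 162 × 1.094 = 177.2 N·m counterclockwise.
Net moment of existing loads = 176.6 N·m counterclockwise.
The sandbag weighs 26.3 × 10 = 263 N and must supply an equal clockwise moment, so its lever arm about the fulcrum is 176.6 / 263 = 0.671 m.
That puts it at 2.11 − 0.671 = 1.44 m from the right end.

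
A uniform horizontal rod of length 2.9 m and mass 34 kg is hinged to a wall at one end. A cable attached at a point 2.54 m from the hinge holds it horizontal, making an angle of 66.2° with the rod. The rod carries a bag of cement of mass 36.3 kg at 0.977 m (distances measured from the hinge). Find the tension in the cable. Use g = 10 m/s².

T ≈ 365 N

Choose the hinge as the axis so the unknown hinge reaction has zero arm there.
Beam weight: 34 × 10 = 340 N down at 1.45 m → arm 1.45 m, τ = 340 × 1.45 = 493 N·m clockwise.
Bag of cement: 36.3 × 10 = 363 N down at 0.977 m → arm 0.977 m, τ = 363 × 0.977 = 354.7 N·m clockwise.
Total clockwise load moment = 847.7 N·m.
The cable tension T acts at 2.54 m; only its component perpendicular to the rod, T sinθ, produces torque. sin 66.2° = 0.915.
Setting net torque to zero: T × 2.54 × 0.915 = 847.7 → T = 847.7 / 2.324 = 365 N.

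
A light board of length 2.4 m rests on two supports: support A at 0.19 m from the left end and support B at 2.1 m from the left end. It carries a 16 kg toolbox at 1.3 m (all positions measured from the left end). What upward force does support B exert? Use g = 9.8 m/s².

R_B ≈ 91.1 N

Taking torques about support A:
Toolbox: 16 × 9.8 = 156.8 N down at 1.3 m → arm 1.11 m, τ = 156.8 × 1.11 = 174 N·m clockwise.
Net load moment about support A = 174 N·m clockwise.
Reaction R at support B is upward at 2.1 m, arm 1.91 m → moment R × 1.91 counterclockwise.
For rotational equilibrium, R × 1.91 = 174, so R = 91.1 N.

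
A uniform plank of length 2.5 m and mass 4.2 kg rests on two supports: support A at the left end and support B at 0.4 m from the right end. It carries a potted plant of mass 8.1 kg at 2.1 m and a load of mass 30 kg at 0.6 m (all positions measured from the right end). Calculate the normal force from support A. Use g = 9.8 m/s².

Sum moments about support B (its reaction then has zero moment arm).
Beam weight: 4.2 × 9.8 = 41.16 N down at 1.25 m → arm 0.85 m, τ = 41.16 × 0.85 = 34.99 N·m counterclockwise.
Potted plant: 8.1 × 9.8 = 79.38 N down at 2.1 m → arm 1.7 m, τ = 79.38 × 1.7 = 134.9 N·m counterclockwise.
Load: 30 × 9.8 = 294 N down at 0.6 m → arm 0.2 m, τ = 294 × 0.2 = 58.8 N·m counterclockwise.
Net load moment about support B = 228.7 N·m counterclockwise.
Reaction R at support A is upward at 2.5 m, arm 2.1 m → moment R × 2.1 clockwise.
Setting net torque to zero: R × 2.1 = 228.7 → R = 109 N.

R_A ≈ 109 N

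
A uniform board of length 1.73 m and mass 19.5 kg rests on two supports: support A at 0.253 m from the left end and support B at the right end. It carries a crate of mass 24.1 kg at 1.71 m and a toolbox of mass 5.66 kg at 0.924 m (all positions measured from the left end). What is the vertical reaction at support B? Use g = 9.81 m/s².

R_B ≈ 338 N

Taking torques about support A:
Beam weight: 19.5 × 9.81 = 191.3 N down at 0.865 m → arm 0.612 m, τ = 191.3 × 0.612 = 117.1 N·m clockwise.
Crate: 24.1 × 9.81 = 236.4 N down at 1.71 m → arm 1.457 m, τ = 236.4 × 1.457 = 344.4 N·m clockwise.
Toolbox: 5.66 × 9.81 = 55.52 N down at 0.924 m → arm 0.671 m, τ = 55.52 × 0.671 = 37.25 N·m clockwise.
Net load moment about support A = 498.8 N·m clockwise.
Reaction R at support B is upward at 1.73 m, arm 1.477 m → moment R × 1.477 counterclockwise.
Setting net torque to zero: R × 1.477 = 498.8 → R = 338 N.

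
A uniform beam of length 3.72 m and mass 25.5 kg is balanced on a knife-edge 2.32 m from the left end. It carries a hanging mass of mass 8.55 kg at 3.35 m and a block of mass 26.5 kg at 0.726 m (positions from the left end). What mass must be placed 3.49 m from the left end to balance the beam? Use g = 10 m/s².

Take moments about the knife-edge (at 2.32 m from the left end).
Beam weight: 25.5 × 10 = 255 N down at 1.86 m → arm 0.46 m, τ = 255 × 0.46 = 117.3 N·m counterclockwise.
Hanging mass: 8.55 × 10 = 85.5 N down at 3.35 m → arm 1.03 m, τ = 85.5 × 1.03 = 88.06 N·m clockwise.
Block: 26.5 × 10 = 265 N down at 0.726 m → arm 1.594 m, τ = 265 × 1.594 = 422.4 N·m counterclockwise.
Net moment of known loads = 451.6 N·m counterclockwise.
An unknown mass m at 3.49 m has arm 1.17 m; its moment is m·g·1.17 clockwise.
For rotational equilibrium, m × 10 × 1.17 = 451.6, so m = 451.6 / (10 × 1.17) = 38.6 kg.

m ≈ 38.6 kg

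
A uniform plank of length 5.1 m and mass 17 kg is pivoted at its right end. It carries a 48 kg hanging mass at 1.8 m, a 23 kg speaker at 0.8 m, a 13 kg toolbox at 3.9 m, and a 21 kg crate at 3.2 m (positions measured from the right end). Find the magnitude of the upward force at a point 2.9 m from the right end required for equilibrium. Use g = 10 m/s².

F ≈ 917 N

Take moments about the right end.
Beam weight: 17 × 10 = 170 N down at 2.55 m → arm 2.55 m, τ = 170 × 2.55 = 433.5 N·m counterclockwise.
Hanging mass: 48 × 10 = 480 N down at 1.8 m → arm 1.8 m, τ = 480 × 1.8 = 864 N·m counterclockwise.
Speaker: 23 × 10 = 230 N down at 0.8 m → arm 0.8 m, τ = 230 × 0.8 = 184 N·m counterclockwise.
Toolbox: 13 × 10 = 130 N down at 3.9 m → arm 3.9 m, τ = 130 × 3.9 = 507 N·m counterclockwise.
Crate: 21 × 10 = 210 N down at 3.2 m → arm 3.2 m, τ = 210 × 3.2 = 672 N·m counterclockwise.
Net moment of the loads = 2660 N·m counterclockwise.
The upward force F acts at a point 2.9 m from the right end, arm 2.9 m, giving F × 2.9 clockwise.
Setting net torque to zero: F × 2.9 = 2660 → F = 2660 / 2.9 = 917 N.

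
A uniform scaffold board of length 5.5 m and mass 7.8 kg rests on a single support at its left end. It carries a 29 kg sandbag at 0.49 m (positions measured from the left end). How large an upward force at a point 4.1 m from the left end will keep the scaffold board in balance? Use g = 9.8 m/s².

Taking torques about the left end:
Beam weight: 7.8 × 9.8 = 76.44 N down at 2.75 m → arm 2.75 m, τ = 76.44 × 2.75 = 210.2 N·m clockwise.
Sandbag: 29 × 9.8 = 284.2 N down at 0.49 m → arm 0.49 m, τ = 284.2 × 0.49 = 139.3 N·m clockwise.
Net moment of the loads = 349.5 N·m clockwise.
The upward force F acts at a point 4.1 m from the left end, arm 4.1 m, giving F × 4.1 counterclockwise.
Στ = 0 ⇒ F × 4.1 = 349.5 ⇒ F = 349.5 / 4.1 = 85.2 N.

F ≈ 85.2 N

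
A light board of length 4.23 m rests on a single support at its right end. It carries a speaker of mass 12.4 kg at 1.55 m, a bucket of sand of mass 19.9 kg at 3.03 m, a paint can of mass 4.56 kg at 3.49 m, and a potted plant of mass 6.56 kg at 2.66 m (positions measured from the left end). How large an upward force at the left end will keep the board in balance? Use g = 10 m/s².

About the right end:
Speaker: 12.4 × 10 = 124 N down at 1.55 m → arm 2.68 m, τ = 124 × 2.68 = 332.3 N·m counterclockwise.
Bucket of sand: 19.9 × 10 = 199 N down at 3.03 m → arm 1.2 m, τ = 199 × 1.2 = 238.8 N·m counterclockwise.
Paint can: 4.56 × 10 = 45.6 N down at 3.49 m → arm 0.74 m, τ = 45.6 × 0.74 = 33.74 N·m counterclockwise.
Potted plant: 6.56 × 10 = 65.6 N down at 2.66 m → arm 1.57 m, τ = 65.6 × 1.57 = 103 N·m counterclockwise.
Net moment of the loads = 707.8 N·m counterclockwise.
The upward force F acts at the left end, arm 4.23 m, giving F × 4.23 clockwise.
For rotational equilibrium, F × 4.23 = 707.8, so F = 707.8 / 4.23 = 167 N.

F ≈ 167 N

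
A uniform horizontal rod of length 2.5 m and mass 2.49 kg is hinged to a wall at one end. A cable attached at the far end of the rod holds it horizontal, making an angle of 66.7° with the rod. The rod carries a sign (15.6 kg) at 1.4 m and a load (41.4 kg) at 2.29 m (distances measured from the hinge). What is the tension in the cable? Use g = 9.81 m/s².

T ≈ 512 N

Take moments about the hinge.
Beam weight: 2.49 × 9.81 = 24.43 N down at 1.25 m → arm 1.25 m, τ = 24.43 × 1.25 = 30.54 N·m clockwise.
Sign: 15.6 × 9.81 = 153 N down at 1.4 m → arm 1.4 m, τ = 153 × 1.4 = 214.2 N·m clockwise.
Load: 41.4 × 9.81 = 406.1 N down at 2.29 m → arm 2.29 m, τ = 406.1 × 2.29 = 930 N·m clockwise.
Total clockwise load moment = 1175 N·m.
The cable tension T acts at 2.5 m; only its component perpendicular to the rod, T sinθ, produces torque. sin 66.7° = 0.9184.
Setting net torque to zero: T × 2.5 × 0.9184 = 1175 → T = 1175 / 2.296 = 512 N.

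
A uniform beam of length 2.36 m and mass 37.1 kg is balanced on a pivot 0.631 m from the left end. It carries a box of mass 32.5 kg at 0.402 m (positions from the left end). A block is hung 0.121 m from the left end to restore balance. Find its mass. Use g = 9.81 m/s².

m ≈ 25.3 kg

Taking torques about the pivot (at 0.631 m from the left end):
Beam weight: 37.1 × 9.81 = 364 N down at 1.18 m → arm 0.549 m, τ = 364 × 0.549 = 199.8 N·m clockwise.
Box: 32.5 × 9.81 = 318.8 N down at 0.402 m → arm 0.229 m, τ = 318.8 × 0.229 = 73.01 N·m counterclockwise.
Net moment of known loads = 126.8 N·m clockwise.
An unknown mass m at 0.121 m has arm 0.51 m; its moment is m·g·0.51 counterclockwise.
Setting net torque to zero: m × 9.81 × 0.51 = 126.8 → m = 126.8 / (9.81 × 0.51) = 25.3 kg.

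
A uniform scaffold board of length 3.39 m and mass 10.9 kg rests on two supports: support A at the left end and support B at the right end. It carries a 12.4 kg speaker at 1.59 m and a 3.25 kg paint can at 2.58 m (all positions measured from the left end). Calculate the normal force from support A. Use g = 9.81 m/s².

About support B:
Beam weight: 10.9 × 9.81 = 106.9 N down at 1.695 m → arm 1.695 m, τ = 106.9 × 1.695 = 181.2 N·m counterclockwise.
Speaker: 12.4 × 9.81 = 121.6 N down at 1.59 m → arm 1.8 m, τ = 121.6 × 1.8 = 218.9 N·m counterclockwise.
Paint can: 3.25 × 9.81 = 31.88 N down at 2.58 m → arm 0.81 m, τ = 31.88 × 0.81 = 25.82 N·m counterclockwise.
Net load moment about support B = 425.9 N·m counterclockwise.
Reaction R at support A is upward at 0 m, arm 3.39 m → moment R × 3.39 clockwise.
Στ = 0 ⇒ R × 3.39 = 425.9 ⇒ R = 126 N.

R_A ≈ 126 N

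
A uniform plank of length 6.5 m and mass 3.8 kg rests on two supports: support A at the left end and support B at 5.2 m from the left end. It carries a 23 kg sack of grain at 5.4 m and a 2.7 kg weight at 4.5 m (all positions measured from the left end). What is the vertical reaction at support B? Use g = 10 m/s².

Take moments about support A.
Beam weight: 3.8 × 10 = 38 N down at 3.25 m → arm 3.25 m, τ = 38 × 3.25 = 123.5 N·m clockwise.
Sack of grain: 23 × 10 = 230 N down at 5.4 m → arm 5.4 m, τ = 230 × 5.4 = 1242 N·m clockwise.
Weight: 2.7 × 10 = 27 N down at 4.5 m → arm 4.5 m, τ = 27 × 4.5 = 121.5 N·m clockwise.
Net load moment about support A = 1487 N·m clockwise.
Reaction R at support B is upward at 5.2 m, arm 5.2 m → moment R × 5.2 counterclockwise.
Balancing moments: R × 5.2 = 1487, giving R = 286 N.

R_B ≈ 286 N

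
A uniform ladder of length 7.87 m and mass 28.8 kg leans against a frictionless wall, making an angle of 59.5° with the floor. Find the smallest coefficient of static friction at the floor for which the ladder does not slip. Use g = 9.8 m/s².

μ_min ≈ 0.295

About the foot of the ladder:
Ladder weight 28.8×9.8 = 282.2 N acts at 3.935 m along the ladder; its horizontal arm is 3.935·cos59.5° = 1.997 m → τ = 563.6 N·m clockwise.
Wall normal N acts horizontally at the top; its moment arm is the height L sinθ = 7.87·sin59.5° = 6.781 m, counterclockwise.
Balancing moments: N × 6.781 = 563.6, giving N = 83.11 N.
ΣFx = 0 ⇒ f = N_wall = 83.11 N. ΣFy = 0 ⇒ N_floor = 282.2 N.
μ_min = f / N_floor = 83.11 / 282.2 = 0.295.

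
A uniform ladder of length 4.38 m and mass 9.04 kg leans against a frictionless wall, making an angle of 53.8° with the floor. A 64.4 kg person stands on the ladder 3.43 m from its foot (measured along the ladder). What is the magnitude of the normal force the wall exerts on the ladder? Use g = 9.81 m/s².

About the foot of the ladder:
Ladder weight 9.04×9.81 = 88.68 N acts at 2.19 m along the ladder; its horizontal arm is 2.19·cos53.8° = 1.293 m → τ = 114.7 N·m clockwise.
Person: 64.4×9.81 = 631.8 N at 3.43 m → arm 2.026 m → τ = 1280 N·m clockwise.
Wall normal N acts horizontally at the top; its moment arm is the height L sinθ = 4.38·sin53.8° = 3.534 m, counterclockwise.
Balancing moments: N × 3.534 = 1395, giving N = 395 N.

N_wall ≈ 395 N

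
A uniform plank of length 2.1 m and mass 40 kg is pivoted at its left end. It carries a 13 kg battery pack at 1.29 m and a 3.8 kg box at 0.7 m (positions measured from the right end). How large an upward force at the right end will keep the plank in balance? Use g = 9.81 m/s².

F ≈ 270 N

About the left end:
Beam weight: 40 × 9.81 = 392.4 N down at 1.05 m → arm 1.05 m, τ = 392.4 × 1.05 = 412 N·m clockwise.
Battery pack: 13 × 9.81 = 127.5 N down at 1.29 m → arm 0.81 m, τ = 127.5 × 0.81 = 103.3 N·m clockwise.
Box: 3.8 × 9.81 = 37.28 N down at 0.7 m → arm 1.4 m, τ = 37.28 × 1.4 = 52.19 N·m clockwise.
Net moment of the loads = 567.5 N·m clockwise.
The upward force F acts at the right end, arm 2.1 m, giving F × 2.1 counterclockwise.
Balancing moments: F × 2.1 = 567.5, giving F = 567.5 / 2.1 = 270 N.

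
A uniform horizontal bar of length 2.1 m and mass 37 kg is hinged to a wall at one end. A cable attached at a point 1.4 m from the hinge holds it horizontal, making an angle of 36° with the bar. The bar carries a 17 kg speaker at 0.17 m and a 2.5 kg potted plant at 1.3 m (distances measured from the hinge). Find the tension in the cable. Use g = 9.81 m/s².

About the hinge:
Beam weight: 37 × 9.81 = 363 N down at 1.05 m → arm 1.05 m, τ = 363 × 1.05 = 381.2 N·m clockwise.
Speaker: 17 × 9.81 = 166.8 N down at 0.17 m → arm 0.17 m, τ = 166.8 × 0.17 = 28.36 N·m clockwise.
Potted plant: 2.5 × 9.81 = 24.53 N down at 1.3 m → arm 1.3 m, τ = 24.53 × 1.3 = 31.89 N·m clockwise.
Total clockwise load moment = 441.4 N·m.
The cable tension T acts at 1.4 m; only its component perpendicular to the bar, T sinθ, produces torque. sin 36° = 0.5878.
Στ = 0 ⇒ T × 1.4 × 0.5878 = 441.4 ⇒ T = 441.4 / 0.8229 = 536 N.

T ≈ 536 N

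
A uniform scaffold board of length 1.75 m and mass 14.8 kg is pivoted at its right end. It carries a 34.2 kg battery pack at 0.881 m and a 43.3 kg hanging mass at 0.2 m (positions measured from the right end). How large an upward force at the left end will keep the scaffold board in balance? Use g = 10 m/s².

F ≈ 296 N

Take moments about the right end.
Beam weight: 14.8 × 10 = 148 N down at 0.875 m → arm 0.875 m, τ = 148 × 0.875 = 129.5 N·m counterclockwise.
Battery pack: 34.2 × 10 = 342 N down at 0.881 m → arm 0.881 m, τ = 342 × 0.881 = 301.3 N·m counterclockwise.
Hanging mass: 43.3 × 10 = 433 N down at 0.2 m → arm 0.2 m, τ = 433 × 0.2 = 86.6 N·m counterclockwise.
Net moment of the loads = 517.4 N·m counterclockwise.
The upward force F acts at the left end, arm 1.75 m, giving F × 1.75 clockwise.
Στ = 0 ⇒ F × 1.75 = 517.4 ⇒ F = 517.4 / 1.75 = 296 N.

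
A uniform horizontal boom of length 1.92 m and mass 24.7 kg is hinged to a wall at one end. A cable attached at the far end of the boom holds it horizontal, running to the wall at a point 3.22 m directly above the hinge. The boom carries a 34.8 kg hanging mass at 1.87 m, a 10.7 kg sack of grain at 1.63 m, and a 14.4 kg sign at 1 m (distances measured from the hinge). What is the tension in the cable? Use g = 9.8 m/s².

T ≈ 717 N

About the hinge:
Beam weight: 24.7 × 9.8 = 242.1 N down at 0.96 m → arm 0.96 m, τ = 242.1 × 0.96 = 232.4 N·m clockwise.
Hanging mass: 34.8 × 9.8 = 341 N down at 1.87 m → arm 1.87 m, τ = 341 × 1.87 = 637.7 N·m clockwise.
Sack of grain: 10.7 × 9.8 = 104.9 N down at 1.63 m → arm 1.63 m, τ = 104.9 × 1.63 = 171 N·m clockwise.
Sign: 14.4 × 9.8 = 141.1 N down at 1 m → arm 1 m, τ = 141.1 × 1 = 141.1 N·m clockwise.
Total clockwise load moment = 1182 N·m.
The cable tension T acts at 1.92 m; only its component perpendicular to the boom, T sinθ, produces torque. sinθ = h/√(h²+d²) = 3.22/√(3.22²+1.92²) = 0.8589.
Balancing moments: T × 1.92 × 0.8589 = 1182, giving T = 1182 / 1.649 = 717 N.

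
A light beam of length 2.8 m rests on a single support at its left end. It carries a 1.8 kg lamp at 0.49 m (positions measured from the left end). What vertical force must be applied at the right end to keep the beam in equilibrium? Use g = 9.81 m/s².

Taking torques about the left end:
Lamp: 1.8 × 9.81 = 17.66 N down at 0.49 m → arm 0.49 m, τ = 17.66 × 0.49 = 8.653 N·m clockwise.
Net moment of the loads = 8.653 N·m clockwise.
The upward force F acts at the right end, arm 2.8 m, giving F × 2.8 counterclockwise.
Setting net torque to zero: F × 2.8 = 8.653 → F = 8.653 / 2.8 = 3.09 N.

F ≈ 3.09 N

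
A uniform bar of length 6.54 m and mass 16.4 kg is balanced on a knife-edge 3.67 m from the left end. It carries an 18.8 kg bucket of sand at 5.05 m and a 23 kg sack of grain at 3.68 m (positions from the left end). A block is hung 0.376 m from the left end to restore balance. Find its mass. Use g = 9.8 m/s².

m ≈ 5.95 kg

Take moments about the knife-edge (at 3.67 m from the left end).
Beam weight: 16.4 × 9.8 = 160.7 N down at 3.27 m → arm 0.4 m, τ = 160.7 × 0.4 = 64.28 N·m counterclockwise.
Bucket of sand: 18.8 × 9.8 = 184.2 N down at 5.05 m → arm 1.38 m, τ = 184.2 × 1.38 = 254.2 N·m clockwise.
Sack of grain: 23 × 9.8 = 225.4 N down at 3.68 m → arm 0.01 m, τ = 225.4 × 0.01 = 2.254 N·m clockwise.
Net moment of known loads = 192.2 N·m clockwise.
An unknown mass m at 0.376 m has arm 3.294 m; its moment is m·g·3.294 counterclockwise.
Στ = 0 ⇒ m × 9.8 × 3.294 = 192.2 ⇒ m = 192.2 / (9.8 × 3.294) = 5.95 kg.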